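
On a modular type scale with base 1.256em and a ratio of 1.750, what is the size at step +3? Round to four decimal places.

6.7314em

1.256 × 1.750³ = 1.256 × 5.35938 ≈ 6.7314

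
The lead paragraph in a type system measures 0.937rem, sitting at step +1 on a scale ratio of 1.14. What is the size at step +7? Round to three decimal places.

2.057rem

The gap is 7 − (1) = 6 steps, so the factor is 1.14^6.
0.937 × 1.14⁶ = 0.937 × 2.19497 ≈ 2.057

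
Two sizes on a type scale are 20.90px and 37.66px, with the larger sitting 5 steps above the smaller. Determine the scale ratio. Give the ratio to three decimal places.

1.125

r⁵ = 37.66 / 20.90, so r = (37.66/20.90)^(1/5).
r = 1.8019^(1/5) ≈ 1.1250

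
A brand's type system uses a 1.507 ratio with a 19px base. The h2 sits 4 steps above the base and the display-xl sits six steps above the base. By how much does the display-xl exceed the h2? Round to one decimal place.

124.6px

Step 4: 19.0 × 1.507⁴ = 97.996px
Step 6: 19.0 × 1.507⁶ = 222.553px
Difference: 222.553 − 97.996 = 124.557px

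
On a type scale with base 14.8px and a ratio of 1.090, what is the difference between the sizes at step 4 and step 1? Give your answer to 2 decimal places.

Step 1: 14.8 × 1.090 = 16.1320px
Step 4: 14.8 × 1.090⁴ = 20.8914px
Difference: 20.8914 − 16.1320 = 4.7594px

4.76px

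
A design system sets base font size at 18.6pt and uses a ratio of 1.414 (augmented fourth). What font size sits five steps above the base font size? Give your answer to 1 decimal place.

105.1pt

18.6 × 1.414⁵ = 18.6 × 5.65258 ≈ 105.14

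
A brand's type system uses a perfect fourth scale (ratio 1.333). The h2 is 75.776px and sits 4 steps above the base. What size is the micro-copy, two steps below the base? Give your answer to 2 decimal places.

Moving from step +4 to step -2 is 6 steps down, so divide by r⁶.
75.776 ÷ 1.333⁶ = 75.776 ÷ 5.61023 ≈ 13.507

13.51px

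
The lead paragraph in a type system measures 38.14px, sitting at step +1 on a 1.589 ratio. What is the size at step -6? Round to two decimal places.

1.49px

The gap is -6 − (1) = -7 steps, so the factor is 1.589^-7.
38.14 ÷ 1.589⁷ = 38.14 ÷ 25.57804 ≈ 1.491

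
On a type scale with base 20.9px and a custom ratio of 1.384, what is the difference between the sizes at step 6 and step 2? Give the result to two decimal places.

106.85px

Step 2: 20.9 × 1.384² = 40.0330px
Step 6: 20.9 × 1.384⁶ = 146.8801px
Difference: 146.8801 − 40.0330 = 106.8471px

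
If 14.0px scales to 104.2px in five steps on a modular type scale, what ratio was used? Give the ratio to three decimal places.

1.494

r⁵ = 104.2 / 14.0, so r = (104.2/14.0)^(1/5).
r = 7.4429^(1/5) ≈ 1.4940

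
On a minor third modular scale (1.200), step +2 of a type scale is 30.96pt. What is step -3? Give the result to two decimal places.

30.96 ÷ 1.200⁵ = 30.96 ÷ 2.48832 ≈ 12.442

12.44pt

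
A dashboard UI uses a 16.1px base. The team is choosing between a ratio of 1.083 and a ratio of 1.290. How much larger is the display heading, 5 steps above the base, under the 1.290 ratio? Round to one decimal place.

At 1.083: 16.1 × 1.083⁵ = 23.987px
At 1.290: 16.1 × 1.290⁵ = 57.514px
Difference: 57.514 − 23.987 = 33.527px

33.5px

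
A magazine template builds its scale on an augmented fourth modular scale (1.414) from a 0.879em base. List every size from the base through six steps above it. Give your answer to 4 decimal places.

0.8790em, 1.2429em, 1.7575em, 2.4851em, 3.5139em, 4.9686em, 7.0256em

Step 0: 0.879em
Step 1: 0.879 × 1.414 = 1.2429
Step 2: 0.879 × 1.414² = 1.7575
Step 3: 0.879 × 1.414³ = 2.4851
Step 4: 0.879 × 1.414⁴ = 3.5139
Step 5: 0.879 × 1.414⁵ = 4.9686
Step 6: 0.879 × 1.414⁶ = 7.0256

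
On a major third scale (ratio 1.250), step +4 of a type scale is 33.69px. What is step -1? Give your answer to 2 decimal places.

11.04px

Moving from step +4 to step -1 is 5 steps down, so divide by r⁵.
33.69 ÷ 1.250⁵ = 33.69 ÷ 3.05176 ≈ 11.040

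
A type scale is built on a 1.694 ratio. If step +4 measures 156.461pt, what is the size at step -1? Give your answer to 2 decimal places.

The gap is -1 − (4) = -5 steps, so the factor is 1.694^-5.
156.461 ÷ 1.694⁵ = 156.461 ÷ 13.94977 ≈ 11.216

11.22pt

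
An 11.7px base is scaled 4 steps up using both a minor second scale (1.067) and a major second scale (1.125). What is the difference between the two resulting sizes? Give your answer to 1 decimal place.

3.6px

Minor second: 11.7 × 1.067⁴ = 15.165px
Major second: 11.7 × 1.125⁴ = 18.741px
Difference: 18.741 − 15.165 = 3.576px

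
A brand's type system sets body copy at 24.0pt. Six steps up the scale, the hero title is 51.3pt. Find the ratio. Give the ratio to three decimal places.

r⁶ = 51.3 / 24.0, so r = (51.3/24.0)^(1/6).
r = 2.1375^(1/6) ≈ 1.1350

1.135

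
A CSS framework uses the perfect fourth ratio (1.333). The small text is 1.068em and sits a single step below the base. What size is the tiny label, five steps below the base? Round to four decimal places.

0.3383em

The gap is -5 − (-1) = -4 steps, so the factor is 1.333^-4.
1.068 ÷ 1.333⁴ = 1.068 ÷ 3.15733 ≈ 0.3383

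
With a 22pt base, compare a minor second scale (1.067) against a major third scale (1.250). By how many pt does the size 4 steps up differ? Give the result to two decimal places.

Minor second: 22.0 × 1.067⁴ = 28.5155pt
Major third: 22.0 × 1.250⁴ = 53.7109pt
Difference: 53.7109 − 28.5155 = 25.1954pt

25.20pt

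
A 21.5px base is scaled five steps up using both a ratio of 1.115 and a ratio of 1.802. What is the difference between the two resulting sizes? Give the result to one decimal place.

371.5px

At 1.115: 21.5 × 1.115⁵ = 37.052px
At 1.802: 21.5 × 1.802⁵ = 408.519px
Difference: 408.519 − 37.052 = 371.467px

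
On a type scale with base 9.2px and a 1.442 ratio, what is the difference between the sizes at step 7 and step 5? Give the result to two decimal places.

Step 5: 9.2 × 1.442⁵ = 57.3607px
Step 7: 9.2 × 1.442⁷ = 119.2737px
Difference: 119.2737 − 57.3607 = 61.9130px

61.91px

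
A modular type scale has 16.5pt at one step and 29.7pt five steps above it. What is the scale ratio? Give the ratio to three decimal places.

1.125

The ratio satisfies 16.5 × r⁵ = 29.7, so r = (29.7 / 16.5)^(1/5).
r = 1.8000^(1/5) ≈ 1.1247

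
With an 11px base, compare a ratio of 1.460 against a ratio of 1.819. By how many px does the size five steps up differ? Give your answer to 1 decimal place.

At 1.460: 11.0 × 1.460⁵ = 72.972px
At 1.819: 11.0 × 1.819⁵ = 219.057px
Difference: 219.057 − 72.972 = 146.085px

146.1px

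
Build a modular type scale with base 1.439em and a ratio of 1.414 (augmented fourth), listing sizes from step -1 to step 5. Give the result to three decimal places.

Step -1: 1.439 ÷ 1.414 = 1.018
Step 0: 1.439em
Step 1: 1.439 × 1.414 = 2.035
Step 2: 1.439 × 1.414² = 2.877
Step 3: 1.439 × 1.414³ = 4.068
Step 4: 1.439 × 1.414⁴ = 5.753
Step 5: 1.439 × 1.414⁵ = 8.134

1.018em, 1.439em, 2.035em, 2.877em, 4.068em, 5.753em, 8.134em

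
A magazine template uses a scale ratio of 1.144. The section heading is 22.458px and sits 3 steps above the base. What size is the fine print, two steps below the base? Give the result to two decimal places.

22.458 ÷ 1.144⁵ = 22.458 ÷ 1.95943 ≈ 11.461

11.46px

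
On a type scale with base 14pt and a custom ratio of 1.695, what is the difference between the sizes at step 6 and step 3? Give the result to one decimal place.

263.8pt

Step 3: 14.0 × 1.695³ = 68.177pt
Step 6: 14.0 × 1.695⁶ = 332.006pt
Difference: 332.006 − 68.177 = 263.829pt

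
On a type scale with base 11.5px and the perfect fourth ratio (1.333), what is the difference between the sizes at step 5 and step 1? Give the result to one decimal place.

33.1px

Step 1: 11.5 × 1.333 = 15.329px
Step 5: 11.5 × 1.333⁵ = 48.400px
Difference: 48.400 − 15.329 = 33.071px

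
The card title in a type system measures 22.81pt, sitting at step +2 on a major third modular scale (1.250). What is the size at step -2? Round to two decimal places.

9.34pt

Moving from step +2 to step -2 is 4 steps down, so divide by r⁴.
22.81 ÷ 1.250⁴ = 22.81 ÷ 2.44141 ≈ 9.343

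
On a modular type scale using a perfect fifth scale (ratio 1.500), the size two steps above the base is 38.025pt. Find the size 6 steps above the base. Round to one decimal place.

192.5pt

38.025 × 1.500⁴ = 38.025 × 5.06250 ≈ 192.502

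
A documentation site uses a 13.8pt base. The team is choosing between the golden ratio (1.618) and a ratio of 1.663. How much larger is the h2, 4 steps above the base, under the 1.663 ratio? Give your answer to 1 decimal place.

Golden ratio: 13.8 × 1.618⁴ = 94.579pt
At 1.663: 13.8 × 1.663⁴ = 105.548pt
Difference: 105.548 − 94.579 = 10.969pt

11.0pt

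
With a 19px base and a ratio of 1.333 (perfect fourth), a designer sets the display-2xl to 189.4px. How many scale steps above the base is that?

8

1.333ⁿ = 189.4 / 19 = 9.9684
n = ln(9.9684) / ln(1.333) = 2.2994 / 0.2874 ≈ 8.00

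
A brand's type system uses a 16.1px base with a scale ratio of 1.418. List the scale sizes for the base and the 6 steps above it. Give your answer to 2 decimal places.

16.10px, 22.83px, 32.37px, 45.90px, 65.09px, 92.30px, 130.88px

Step 0: 16.1px
Step 1: 16.1 × 1.418 = 22.83
Step 2: 16.1 × 1.418² = 32.37
Step 3: 16.1 × 1.418³ = 45.90
Step 4: 16.1 × 1.418⁴ = 65.09
Step 5: 16.1 × 1.418⁵ = 92.30
Step 6: 16.1 × 1.418⁶ = 130.88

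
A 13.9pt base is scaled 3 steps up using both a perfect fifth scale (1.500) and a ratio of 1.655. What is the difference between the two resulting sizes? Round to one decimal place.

16.1pt

Perfect fifth: 13.9 × 1.500³ = 46.913pt
At 1.655: 13.9 × 1.655³ = 63.010pt
Difference: 63.010 − 46.913 = 16.097pt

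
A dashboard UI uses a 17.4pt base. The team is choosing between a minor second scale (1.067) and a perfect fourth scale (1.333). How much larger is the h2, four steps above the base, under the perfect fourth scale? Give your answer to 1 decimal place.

32.4pt

Minor second: 17.4 × 1.067⁴ = 22.553pt
Perfect fourth: 17.4 × 1.333⁴ = 54.938pt
Difference: 54.938 − 22.553 = 32.385pt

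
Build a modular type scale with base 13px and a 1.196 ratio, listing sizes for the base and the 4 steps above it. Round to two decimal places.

Step 0: 13px
Step 1: 13.0 × 1.196 = 15.55
Step 2: 13.0 × 1.196² = 18.60
Step 3: 13.0 × 1.196³ = 22.24
Step 4: 13.0 × 1.196⁴ = 26.60

13.00px, 15.55px, 18.60px, 22.24px, 26.60px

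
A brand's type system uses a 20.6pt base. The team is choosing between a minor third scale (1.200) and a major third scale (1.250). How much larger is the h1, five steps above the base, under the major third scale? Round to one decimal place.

11.6pt

Minor third: 20.6 × 1.200⁵ = 51.259pt
Major third: 20.6 × 1.250⁵ = 62.866pt
Difference: 62.866 − 51.259 = 11.607pt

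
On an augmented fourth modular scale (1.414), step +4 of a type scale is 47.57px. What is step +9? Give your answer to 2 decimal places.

268.89px

47.57 × 1.414⁵ = 47.57 × 5.65258 ≈ 268.893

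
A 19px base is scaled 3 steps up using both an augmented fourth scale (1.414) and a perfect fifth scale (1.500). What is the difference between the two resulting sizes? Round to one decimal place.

10.4px

Augmented fourth: 19.0 × 1.414³ = 53.716px
Perfect fifth: 19.0 × 1.500³ = 64.125px
Difference: 64.125 − 53.716 = 10.409px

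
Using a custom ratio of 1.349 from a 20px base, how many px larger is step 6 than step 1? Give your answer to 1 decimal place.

Step 1: 20.0 × 1.349 = 26.980px
Step 6: 20.0 × 1.349⁶ = 120.532px
Difference: 120.532 − 26.980 = 93.552px

93.6px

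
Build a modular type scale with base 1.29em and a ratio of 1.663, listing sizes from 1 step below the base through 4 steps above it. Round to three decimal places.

Step -1: 1.29 ÷ 1.663 = 0.776
Step 0: 1.29em
Step 1: 1.29 × 1.663 = 2.145
Step 2: 1.29 × 1.663² = 3.568
Step 3: 1.29 × 1.663³ = 5.933
Step 4: 1.29 × 1.663⁴ = 9.866

0.776em, 1.290em, 2.145em, 3.568em, 5.933em, 9.866em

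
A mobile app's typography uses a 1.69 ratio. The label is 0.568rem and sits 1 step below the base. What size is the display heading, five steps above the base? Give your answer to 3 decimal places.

13.233rem

0.568 × 1.69⁶ = 0.568 × 23.29809 ≈ 13.233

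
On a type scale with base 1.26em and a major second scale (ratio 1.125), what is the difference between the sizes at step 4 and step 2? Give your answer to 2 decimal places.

0.42em

Step 2: 1.26 × 1.125² = 1.5947em
Step 4: 1.26 × 1.125⁴ = 2.0183em
Difference: 2.0183 − 1.5947 = 0.4236em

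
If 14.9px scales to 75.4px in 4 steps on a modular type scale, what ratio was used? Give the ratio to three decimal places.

The ratio satisfies 14.9 × r⁴ = 75.4, so r = (75.4 / 14.9)^(1/4).
r = 5.0604^(1/4) ≈ 1.4998

1.500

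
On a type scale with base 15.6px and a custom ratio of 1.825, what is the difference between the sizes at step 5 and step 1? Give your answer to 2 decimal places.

287.35px

Step 1: 15.6 × 1.825 = 28.4700px
Step 5: 15.6 × 1.825⁵ = 315.8195px
Difference: 315.8195 − 28.4700 = 287.3495px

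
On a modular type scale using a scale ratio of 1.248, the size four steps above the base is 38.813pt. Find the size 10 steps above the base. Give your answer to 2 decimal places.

146.64pt

Moving from step +4 to step +10 is 6 steps up, so multiply by r⁶.
38.813 × 1.248⁶ = 38.813 × 3.77822 ≈ 146.644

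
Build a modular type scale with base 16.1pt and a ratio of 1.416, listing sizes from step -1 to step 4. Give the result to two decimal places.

Step -1: 16.1 ÷ 1.416 = 11.37
Step 0: 16.1pt
Step 1: 16.1 × 1.416 = 22.80
Step 2: 16.1 × 1.416² = 32.28
Step 3: 16.1 × 1.416³ = 45.71
Step 4: 16.1 × 1.416⁴ = 64.73

11.37pt, 16.10pt, 22.80pt, 32.28pt, 45.71pt, 64.73pt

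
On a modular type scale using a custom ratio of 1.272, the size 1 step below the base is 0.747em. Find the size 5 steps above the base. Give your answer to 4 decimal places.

3.1640em

0.747 × 1.272⁶ = 0.747 × 4.23568 ≈ 3.1640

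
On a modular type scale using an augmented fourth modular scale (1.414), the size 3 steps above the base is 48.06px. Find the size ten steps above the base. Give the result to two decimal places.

543.16px

48.06 × 1.414⁷ = 48.06 × 11.30175 ≈ 543.162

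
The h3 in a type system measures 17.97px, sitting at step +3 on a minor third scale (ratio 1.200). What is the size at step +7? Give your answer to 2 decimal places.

37.26px

The gap is 7 − (3) = 4 steps, so the factor is 1.200^4.
17.97 × 1.200⁴ = 17.97 × 2.07360 ≈ 37.263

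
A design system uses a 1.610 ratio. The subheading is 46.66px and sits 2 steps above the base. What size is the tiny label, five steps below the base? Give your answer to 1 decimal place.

1.7px

The gap is -5 − (2) = -7 steps, so the factor is 1.610^-7.
46.66 ÷ 1.610⁷ = 46.66 ÷ 28.04020 ≈ 1.664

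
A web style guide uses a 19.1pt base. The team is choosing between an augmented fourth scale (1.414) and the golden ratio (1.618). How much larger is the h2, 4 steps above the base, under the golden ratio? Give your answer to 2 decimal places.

Augmented fourth: 19.1 × 1.414⁴ = 76.3539pt
Golden ratio: 19.1 × 1.618⁴ = 130.9023pt
Difference: 130.9023 − 76.3539 = 54.5484pt

54.55pt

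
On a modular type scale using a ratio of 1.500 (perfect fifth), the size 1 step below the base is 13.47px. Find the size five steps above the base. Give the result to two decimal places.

153.43px

Moving from step -1 to step +5 is 6 steps up, so multiply by r⁶.
13.47 × 1.500⁶ = 13.47 × 11.39062 ≈ 153.432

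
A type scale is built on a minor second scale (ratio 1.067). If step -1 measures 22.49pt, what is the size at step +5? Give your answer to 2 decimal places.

22.49 × 1.067⁶ = 22.49 × 1.47566 ≈ 33.188

33.19pt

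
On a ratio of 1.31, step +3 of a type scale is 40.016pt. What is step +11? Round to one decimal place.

347.1pt

40.016 × 1.31⁸ = 40.016 × 8.67302 ≈ 347.060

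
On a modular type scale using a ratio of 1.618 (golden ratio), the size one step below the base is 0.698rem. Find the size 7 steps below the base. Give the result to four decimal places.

The gap is -7 − (-1) = -6 steps, so the factor is 1.618^-6.
0.698 ÷ 1.618⁶ = 0.698 ÷ 17.94201 ≈ 0.0389

0.0389rem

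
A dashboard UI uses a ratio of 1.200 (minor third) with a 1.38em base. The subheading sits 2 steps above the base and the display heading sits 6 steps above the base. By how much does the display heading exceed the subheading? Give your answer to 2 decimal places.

2.13em

Step 2: 1.38 × 1.200² = 1.9872em
Step 6: 1.38 × 1.200⁶ = 4.1207em
Difference: 4.1207 − 1.9872 = 2.1335em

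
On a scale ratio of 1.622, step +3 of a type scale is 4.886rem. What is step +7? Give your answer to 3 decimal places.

33.819rem

4.886 × 1.622⁴ = 4.886 × 6.92155 ≈ 33.819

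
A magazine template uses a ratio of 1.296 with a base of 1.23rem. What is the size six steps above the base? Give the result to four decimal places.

Every step multiplies by the scale ratio.
1.23 × 1.296⁶ = 1.23 × 4.73838 ≈ 5.8282

5.8282rem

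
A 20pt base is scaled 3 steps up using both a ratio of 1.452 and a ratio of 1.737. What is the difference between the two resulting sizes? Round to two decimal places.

At 1.452: 20.0 × 1.452³ = 61.2251pt
At 1.737: 20.0 × 1.737³ = 104.8165pt
Difference: 104.8165 − 61.2251 = 43.5914pt

43.59pt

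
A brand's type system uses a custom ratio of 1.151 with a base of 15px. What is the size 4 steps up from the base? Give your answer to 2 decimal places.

A modular type scale is a geometric sequence: sizeₙ = base × rⁿ.
15.0 × 1.151⁴ = 15.0 × 1.75510 ≈ 26.33

26.33px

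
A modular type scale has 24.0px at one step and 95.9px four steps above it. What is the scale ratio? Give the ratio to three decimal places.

1.414

The ratio satisfies 24.0 × r⁴ = 95.9, so r = (95.9 / 24.0)^(1/4).
r = 3.9958^(1/4) ≈ 1.4138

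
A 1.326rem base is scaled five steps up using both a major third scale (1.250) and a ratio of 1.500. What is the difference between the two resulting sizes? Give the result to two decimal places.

6.02rem

Major third: 1.326 × 1.250⁵ = 4.0466rem
At 1.500: 1.326 × 1.500⁵ = 10.0693rem
Difference: 10.0693 − 4.0466 = 6.0227rem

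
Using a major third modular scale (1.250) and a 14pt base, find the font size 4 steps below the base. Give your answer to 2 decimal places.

14.0 ÷ 1.250⁴ = 14.0 ÷ 2.44141 ≈ 5.73

5.73pt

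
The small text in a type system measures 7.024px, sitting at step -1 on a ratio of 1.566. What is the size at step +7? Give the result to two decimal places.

7.024 × 1.566⁸ = 7.024 × 36.16880 ≈ 254.050

254.05px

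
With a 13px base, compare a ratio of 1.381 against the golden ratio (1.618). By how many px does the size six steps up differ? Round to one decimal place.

At 1.381: 13.0 × 1.381⁶ = 90.179px
Golden ratio: 13.0 × 1.618⁶ = 233.246px
Difference: 233.246 − 90.179 = 143.067px

143.1px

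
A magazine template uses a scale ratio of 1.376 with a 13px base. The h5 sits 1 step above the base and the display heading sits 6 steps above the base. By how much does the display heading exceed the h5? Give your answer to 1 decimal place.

Step 1: 13.0 × 1.376 = 17.888px
Step 6: 13.0 × 1.376⁶ = 88.238px
Difference: 88.238 − 17.888 = 70.350px

70.3px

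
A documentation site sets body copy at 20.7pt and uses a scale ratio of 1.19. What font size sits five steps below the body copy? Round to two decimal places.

Each step on a modular scale multiplies by the ratio, so the size n steps from the base is base × ratioⁿ.
20.7 ÷ 1.19⁵ = 20.7 ÷ 2.38635 ≈ 8.67

8.67pt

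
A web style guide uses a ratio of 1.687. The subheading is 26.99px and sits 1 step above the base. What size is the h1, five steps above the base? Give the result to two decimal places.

218.61px

The gap is 5 − (1) = 4 steps, so the factor is 1.687^4.
26.99 × 1.687⁴ = 26.99 × 8.09954 ≈ 218.607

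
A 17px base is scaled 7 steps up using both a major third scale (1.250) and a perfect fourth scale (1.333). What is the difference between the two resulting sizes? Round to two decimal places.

46.07px

Major third: 17.0 × 1.250⁷ = 81.0623px
Perfect fourth: 17.0 × 1.333⁷ = 127.1335px
Difference: 127.1335 − 81.0623 = 46.0712px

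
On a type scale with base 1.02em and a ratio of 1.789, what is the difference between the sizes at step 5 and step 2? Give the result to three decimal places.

15.427em

Step 2: 1.02 × 1.789² = 3.26453em
Step 5: 1.02 × 1.789⁵ = 18.69183em
Difference: 18.69183 − 3.26453 = 15.42730em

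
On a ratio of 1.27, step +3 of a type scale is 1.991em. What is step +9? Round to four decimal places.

8.3540em

1.991 × 1.27⁶ = 1.991 × 4.19587 ≈ 8.3540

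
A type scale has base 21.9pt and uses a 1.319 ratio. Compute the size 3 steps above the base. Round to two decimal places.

A modular type scale is a geometric sequence: sizeₙ = base × rⁿ.
21.9 × 1.319³ = 21.9 × 2.29474 ≈ 50.25

50.25pt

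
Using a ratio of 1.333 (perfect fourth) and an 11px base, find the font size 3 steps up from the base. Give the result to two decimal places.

A modular type scale is a geometric sequence: sizeₙ = base × rⁿ.
11.0 × 1.333³ = 11.0 × 2.36859 ≈ 26.05

26.05px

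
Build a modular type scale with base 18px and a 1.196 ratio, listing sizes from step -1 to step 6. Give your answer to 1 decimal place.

Step -1: 18.0 ÷ 1.196 = 15.1
Step 0: 18px
Step 1: 18.0 × 1.196 = 21.5
Step 2: 18.0 × 1.196² = 25.7
Step 3: 18.0 × 1.196³ = 30.8
Step 4: 18.0 × 1.196⁴ = 36.8
Step 5: 18.0 × 1.196⁵ = 44.0
Step 6: 18.0 × 1.196⁶ = 52.7

15.1px, 18.0px, 21.5px, 25.7px, 30.8px, 36.8px, 44.0px, 52.7px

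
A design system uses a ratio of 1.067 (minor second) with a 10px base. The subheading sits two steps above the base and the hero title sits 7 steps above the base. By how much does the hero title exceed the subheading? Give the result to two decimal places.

Step 2: 10.0 × 1.067² = 11.3849px
Step 7: 10.0 × 1.067⁷ = 15.7453px
Difference: 15.7453 − 11.3849 = 4.3604px

4.36px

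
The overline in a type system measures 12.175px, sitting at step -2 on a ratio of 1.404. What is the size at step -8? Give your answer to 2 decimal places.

The gap is -8 − (-2) = -6 steps, so the factor is 1.404^-6.
12.175 ÷ 1.404⁶ = 12.175 ÷ 7.65954 ≈ 1.590

1.59px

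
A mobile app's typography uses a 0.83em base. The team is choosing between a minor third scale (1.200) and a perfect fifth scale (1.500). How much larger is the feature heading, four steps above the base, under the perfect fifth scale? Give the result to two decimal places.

2.48em

Minor third: 0.83 × 1.200⁴ = 1.7211em
Perfect fifth: 0.83 × 1.500⁴ = 4.2019em
Difference: 4.2019 − 1.7211 = 2.4808em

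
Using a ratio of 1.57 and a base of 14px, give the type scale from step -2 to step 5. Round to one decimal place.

Step -2: 14.0 ÷ 1.57² = 5.7
Step -1: 14.0 ÷ 1.57 = 8.9
Step 0: 14px
Step 1: 14.0 × 1.57 = 22.0
Step 2: 14.0 × 1.57² = 34.5
Step 3: 14.0 × 1.57³ = 54.2
Step 4: 14.0 × 1.57⁴ = 85.1
Step 5: 14.0 × 1.57⁵ = 133.5

5.7px, 8.9px, 14.0px, 22.0px, 34.5px, 54.2px, 85.1px, 133.5px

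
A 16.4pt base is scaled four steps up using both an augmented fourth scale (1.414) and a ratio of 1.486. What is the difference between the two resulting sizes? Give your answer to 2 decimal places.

Augmented fourth: 16.4 × 1.414⁴ = 65.5604pt
At 1.486: 16.4 × 1.486⁴ = 79.9685pt
Difference: 79.9685 − 65.5604 = 14.4081pt

14.41pt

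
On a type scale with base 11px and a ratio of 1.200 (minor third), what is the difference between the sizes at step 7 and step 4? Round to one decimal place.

Step 4: 11.0 × 1.200⁴ = 22.810px
Step 7: 11.0 × 1.200⁷ = 39.415px
Difference: 39.415 − 22.810 = 16.605px

16.6px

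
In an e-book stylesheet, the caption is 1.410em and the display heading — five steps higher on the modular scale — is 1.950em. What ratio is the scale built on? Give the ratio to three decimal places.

1.067

r⁵ = 1.950 / 1.410, so r = (1.950/1.410)^(1/5).
r = 1.3830^(1/5) ≈ 1.0670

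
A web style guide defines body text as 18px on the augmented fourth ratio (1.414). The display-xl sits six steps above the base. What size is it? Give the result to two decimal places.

143.87px

A modular type scale is a geometric sequence: sizeₙ = base × rⁿ.
18.0 × 1.414⁶ = 18.0 × 7.99275 ≈ 143.87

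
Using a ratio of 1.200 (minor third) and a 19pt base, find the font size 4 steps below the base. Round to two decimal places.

9.16pt

A modular type scale is a geometric sequence: sizeₙ = base × rⁿ.
19.0 ÷ 1.200⁴ = 19.0 ÷ 2.07360 ≈ 9.16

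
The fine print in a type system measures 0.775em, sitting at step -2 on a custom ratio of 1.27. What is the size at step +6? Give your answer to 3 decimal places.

Moving from step -2 to step +6 is 8 steps up, so multiply by r⁸.
0.775 × 1.27⁸ = 0.775 × 6.76752 ≈ 5.245

5.245em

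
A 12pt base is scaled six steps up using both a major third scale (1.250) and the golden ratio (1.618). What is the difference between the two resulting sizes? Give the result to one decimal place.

Major third: 12.0 × 1.250⁶ = 45.776pt
Golden ratio: 12.0 × 1.618⁶ = 215.304pt
Difference: 215.304 − 45.776 = 169.528pt

169.5pt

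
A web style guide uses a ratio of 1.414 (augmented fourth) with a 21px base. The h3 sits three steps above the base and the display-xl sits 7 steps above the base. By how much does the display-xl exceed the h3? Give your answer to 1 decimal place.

178.0px

Step 3: 21.0 × 1.414³ = 59.370px
Step 7: 21.0 × 1.414⁷ = 237.337px
Difference: 237.337 − 59.370 = 177.967px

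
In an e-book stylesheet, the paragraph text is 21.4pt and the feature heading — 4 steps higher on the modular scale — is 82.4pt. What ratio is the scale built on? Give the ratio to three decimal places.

r⁴ = 82.4 / 21.4, so r = (82.4/21.4)^(1/4).
r = 3.8505^(1/4) ≈ 1.4008

1.401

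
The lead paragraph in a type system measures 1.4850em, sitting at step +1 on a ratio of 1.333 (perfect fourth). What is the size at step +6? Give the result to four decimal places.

1.4850 × 1.333⁵ = 1.4850 × 4.20873 ≈ 6.2500

6.2500em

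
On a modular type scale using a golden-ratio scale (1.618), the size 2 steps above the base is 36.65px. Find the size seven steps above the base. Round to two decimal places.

406.41px

The gap is 7 − (2) = 5 steps, so the factor is 1.618^5.
36.65 × 1.618⁵ = 36.65 × 11.08901 ≈ 406.412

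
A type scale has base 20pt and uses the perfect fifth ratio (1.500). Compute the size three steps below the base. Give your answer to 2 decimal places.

Every step multiplies by the scale ratio.
20.0 ÷ 1.500³ = 20.0 ÷ 3.37500 ≈ 5.93

5.93pt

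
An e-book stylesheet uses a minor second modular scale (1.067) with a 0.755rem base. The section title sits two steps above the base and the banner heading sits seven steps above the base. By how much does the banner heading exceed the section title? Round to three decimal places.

0.329rem

Step 2: 0.755 × 1.067² = 0.85956rem
Step 7: 0.755 × 1.067⁷ = 1.18877rem
Difference: 1.18877 − 0.85956 = 0.32921rem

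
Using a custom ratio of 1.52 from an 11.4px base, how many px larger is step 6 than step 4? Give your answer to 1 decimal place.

79.7px

Step 4: 11.4 × 1.52⁴ = 60.853px
Step 6: 11.4 × 1.52⁶ = 140.594px
Difference: 140.594 − 60.853 = 79.741px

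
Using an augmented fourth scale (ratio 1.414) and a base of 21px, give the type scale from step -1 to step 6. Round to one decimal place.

14.9px, 21.0px, 29.7px, 42.0px, 59.4px, 83.9px, 118.7px, 167.8px

Step -1: 21.0 ÷ 1.414 = 14.9
Step 0: 21px
Step 1: 21.0 × 1.414 = 29.7
Step 2: 21.0 × 1.414² = 42.0
Step 3: 21.0 × 1.414³ = 59.4
Step 4: 21.0 × 1.414⁴ = 83.9
Step 5: 21.0 × 1.414⁵ = 118.7
Step 6: 21.0 × 1.414⁶ = 167.8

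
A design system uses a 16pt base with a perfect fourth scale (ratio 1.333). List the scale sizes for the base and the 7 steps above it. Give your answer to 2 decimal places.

16.00pt, 21.33pt, 28.43pt, 37.90pt, 50.52pt, 67.34pt, 89.76pt, 119.66pt

Step 0: 16pt
Step 1: 16.0 × 1.333 = 21.33
Step 2: 16.0 × 1.333² = 28.43
Step 3: 16.0 × 1.333³ = 37.90
Step 4: 16.0 × 1.333⁴ = 50.52
Step 5: 16.0 × 1.333⁵ = 67.34
Step 6: 16.0 × 1.333⁶ = 89.76
Step 7: 16.0 × 1.333⁷ = 119.66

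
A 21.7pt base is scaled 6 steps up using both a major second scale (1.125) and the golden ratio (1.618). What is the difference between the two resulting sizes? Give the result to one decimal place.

345.3pt

Major second: 21.7 × 1.125⁶ = 43.992pt
Golden ratio: 21.7 × 1.618⁶ = 389.342pt
Difference: 389.342 − 43.992 = 345.350pt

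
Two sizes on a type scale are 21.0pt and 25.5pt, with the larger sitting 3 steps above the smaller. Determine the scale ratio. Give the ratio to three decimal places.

1.067

r³ = 25.5 / 21.0, so r = (25.5/21.0)^(1/3).
r = 1.2143^(1/3) ≈ 1.0669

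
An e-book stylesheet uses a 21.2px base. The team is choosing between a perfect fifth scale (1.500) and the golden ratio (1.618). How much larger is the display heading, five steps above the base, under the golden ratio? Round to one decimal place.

Perfect fifth: 21.2 × 1.500⁵ = 160.987px
Golden ratio: 21.2 × 1.618⁵ = 235.087px
Difference: 235.087 − 160.987 = 74.100px

74.1px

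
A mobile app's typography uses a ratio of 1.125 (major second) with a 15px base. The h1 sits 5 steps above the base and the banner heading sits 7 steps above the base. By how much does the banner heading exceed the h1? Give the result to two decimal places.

Step 5: 15.0 × 1.125⁵ = 27.0305px
Step 7: 15.0 × 1.125⁷ = 34.2105px
Difference: 34.2105 − 27.0305 = 7.1800px

7.18px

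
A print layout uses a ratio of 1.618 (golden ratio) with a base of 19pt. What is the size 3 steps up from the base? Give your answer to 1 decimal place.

80.5pt

19.0 × 1.618³ = 19.0 × 4.23580 ≈ 80.48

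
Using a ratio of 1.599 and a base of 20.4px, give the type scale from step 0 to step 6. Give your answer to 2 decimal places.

Step 0: 20.4px
Step 1: 20.4 × 1.599 = 32.62
Step 2: 20.4 × 1.599² = 52.16
Step 3: 20.4 × 1.599³ = 83.40
Step 4: 20.4 × 1.599⁴ = 133.36
Step 5: 20.4 × 1.599⁵ = 213.24
Step 6: 20.4 × 1.599⁶ = 340.97

20.40px, 32.62px, 52.16px, 83.40px, 133.36px, 213.24px, 340.97px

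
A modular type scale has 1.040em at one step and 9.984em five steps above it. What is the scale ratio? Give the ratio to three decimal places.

r⁵ = 9.984 / 1.040, so r = (9.984/1.040)^(1/5).
r = 9.6000^(1/5) ≈ 1.5720

1.572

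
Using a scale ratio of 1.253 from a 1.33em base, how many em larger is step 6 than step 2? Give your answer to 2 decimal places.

3.06em

Step 2: 1.33 × 1.253² = 2.0881em
Step 6: 1.33 × 1.253⁶ = 5.1470em
Difference: 5.1470 − 2.0881 = 3.0589em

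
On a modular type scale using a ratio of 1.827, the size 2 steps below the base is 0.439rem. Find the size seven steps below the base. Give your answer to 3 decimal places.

0.022rem

0.439 ÷ 1.827⁵ = 0.439 ÷ 20.35601 ≈ 0.022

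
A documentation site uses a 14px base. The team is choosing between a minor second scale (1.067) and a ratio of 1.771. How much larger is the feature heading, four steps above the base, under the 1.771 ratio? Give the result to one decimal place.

119.6px

Minor second: 14.0 × 1.067⁴ = 18.146px
At 1.771: 14.0 × 1.771⁴ = 137.722px
Difference: 137.722 − 18.146 = 119.576px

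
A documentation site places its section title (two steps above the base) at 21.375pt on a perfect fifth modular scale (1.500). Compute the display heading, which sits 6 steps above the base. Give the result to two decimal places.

The gap is 6 − (2) = 4 steps, so the factor is 1.500^4.
21.375 × 1.500⁴ = 21.375 × 5.06250 ≈ 108.211

108.21pt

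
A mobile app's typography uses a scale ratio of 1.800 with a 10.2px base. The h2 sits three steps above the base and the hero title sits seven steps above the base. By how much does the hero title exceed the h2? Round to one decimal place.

565.0px

Step 3: 10.2 × 1.800³ = 59.486px
Step 7: 10.2 × 1.800⁷ = 624.464px
Difference: 624.464 − 59.486 = 564.978px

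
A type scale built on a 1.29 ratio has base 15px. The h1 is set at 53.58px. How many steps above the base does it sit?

5

1.29ⁿ = 53.58 / 15 = 3.5720
n = ln(3.5720) / ln(1.29) = 1.2731 / 0.2546 ≈ 5.00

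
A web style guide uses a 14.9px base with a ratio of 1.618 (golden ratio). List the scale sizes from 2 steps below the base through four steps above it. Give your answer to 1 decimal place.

Step -2: 14.9 ÷ 1.618² = 5.7
Step -1: 14.9 ÷ 1.618 = 9.2
Step 0: 14.9px
Step 1: 14.9 × 1.618 = 24.1
Step 2: 14.9 × 1.618² = 39.0
Step 3: 14.9 × 1.618³ = 63.1
Step 4: 14.9 × 1.618⁴ = 102.1

5.7px, 9.2px, 14.9px, 24.1px, 39.0px, 63.1px, 102.1px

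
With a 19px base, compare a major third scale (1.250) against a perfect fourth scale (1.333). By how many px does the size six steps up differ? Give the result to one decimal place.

34.1px

Major third: 19.0 × 1.250⁶ = 72.479px
Perfect fourth: 19.0 × 1.333⁶ = 106.594px
Difference: 106.594 − 72.479 = 34.115px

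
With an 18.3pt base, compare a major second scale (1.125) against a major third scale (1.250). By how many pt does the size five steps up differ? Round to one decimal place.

22.9pt

Major second: 18.3 × 1.125⁵ = 32.977pt
Major third: 18.3 × 1.250⁵ = 55.847pt
Difference: 55.847 − 32.977 = 22.870pt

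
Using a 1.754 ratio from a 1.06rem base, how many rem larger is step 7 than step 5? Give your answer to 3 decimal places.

36.542rem

Step 5: 1.06 × 1.754⁵ = 17.59761rem
Step 7: 1.06 × 1.754⁷ = 54.13934rem
Difference: 54.13934 − 17.59761 = 36.54173rem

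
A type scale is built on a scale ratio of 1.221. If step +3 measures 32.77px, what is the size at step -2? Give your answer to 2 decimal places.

12.08px

32.77 ÷ 1.221⁵ = 32.77 ÷ 2.71380 ≈ 12.075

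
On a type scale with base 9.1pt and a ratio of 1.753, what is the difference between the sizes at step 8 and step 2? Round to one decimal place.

Step 2: 9.1 × 1.753² = 27.964pt
Step 8: 9.1 × 1.753⁸ = 811.515pt
Difference: 811.515 − 27.964 = 783.551pt

783.6pt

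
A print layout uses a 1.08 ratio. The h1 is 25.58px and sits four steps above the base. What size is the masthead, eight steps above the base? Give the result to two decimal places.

34.80px

Moving from step +4 to step +8 is 4 steps up, so multiply by r⁴.
25.58 × 1.08⁴ = 25.58 × 1.36049 ≈ 34.801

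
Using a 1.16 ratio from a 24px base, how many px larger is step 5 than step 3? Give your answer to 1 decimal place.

12.9px

Step 3: 24.0 × 1.16³ = 37.462px
Step 5: 24.0 × 1.16⁵ = 50.408px
Difference: 50.408 − 37.462 = 12.946px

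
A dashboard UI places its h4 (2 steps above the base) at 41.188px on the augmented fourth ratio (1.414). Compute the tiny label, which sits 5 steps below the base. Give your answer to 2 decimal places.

The gap is -5 − (2) = -7 steps, so the factor is 1.414^-7.
41.188 ÷ 1.414⁷ = 41.188 ÷ 11.30175 ≈ 3.644

3.64px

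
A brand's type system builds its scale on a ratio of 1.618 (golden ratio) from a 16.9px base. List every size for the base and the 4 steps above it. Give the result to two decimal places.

Step 0: 16.9px
Step 1: 16.9 × 1.618 = 27.34
Step 2: 16.9 × 1.618² = 44.24
Step 3: 16.9 × 1.618³ = 71.59
Step 4: 16.9 × 1.618⁴ = 115.82

16.90px, 27.34px, 44.24px, 71.59px, 115.82px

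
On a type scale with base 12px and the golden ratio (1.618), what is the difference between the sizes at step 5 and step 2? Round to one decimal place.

Step 2: 12.0 × 1.618² = 31.415px
Step 5: 12.0 × 1.618⁵ = 133.068px
Difference: 133.068 − 31.415 = 101.653px

101.7px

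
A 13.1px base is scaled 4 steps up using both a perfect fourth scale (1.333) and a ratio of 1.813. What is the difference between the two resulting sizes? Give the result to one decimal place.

100.2px

Perfect fourth: 13.1 × 1.333⁴ = 41.361px
At 1.813: 13.1 × 1.813⁴ = 141.535px
Difference: 141.535 − 41.361 = 100.174px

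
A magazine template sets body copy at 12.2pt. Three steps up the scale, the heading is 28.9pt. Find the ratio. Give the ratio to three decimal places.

r³ = 28.9 / 12.2, so r = (28.9/12.2)^(1/3).
r = 2.3689^(1/3) ≈ 1.3330

1.333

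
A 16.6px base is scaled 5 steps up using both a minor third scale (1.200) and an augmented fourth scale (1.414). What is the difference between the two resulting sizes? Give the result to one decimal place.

Minor third: 16.6 × 1.200⁵ = 41.306px
Augmented fourth: 16.6 × 1.414⁵ = 93.833px
Difference: 93.833 − 41.306 = 52.527px

52.5px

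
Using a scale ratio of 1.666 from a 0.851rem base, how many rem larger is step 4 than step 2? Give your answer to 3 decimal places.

Step 2: 0.851 × 1.666² = 2.36200rem
Step 4: 0.851 × 1.666⁴ = 6.55586rem
Difference: 6.55586 − 2.36200 = 4.19386rem

4.194rem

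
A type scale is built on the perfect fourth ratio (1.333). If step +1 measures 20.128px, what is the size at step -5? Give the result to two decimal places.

The gap is -5 − (1) = -6 steps, so the factor is 1.333^-6.
20.128 ÷ 1.333⁶ = 20.128 ÷ 5.61023 ≈ 3.588

3.59px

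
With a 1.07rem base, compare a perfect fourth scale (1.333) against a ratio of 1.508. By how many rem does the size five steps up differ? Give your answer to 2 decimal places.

Perfect fourth: 1.07 × 1.333⁵ = 4.5033rem
At 1.508: 1.07 × 1.508⁵ = 8.3443rem
Difference: 8.3443 − 4.5033 = 3.8410rem

3.84rem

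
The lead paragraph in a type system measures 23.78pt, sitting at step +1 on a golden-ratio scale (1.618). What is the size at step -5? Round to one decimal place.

Moving from step +1 to step -5 is 6 steps down, so divide by r⁶.
23.78 ÷ 1.618⁶ = 23.78 ÷ 17.94201 ≈ 1.325

1.3pt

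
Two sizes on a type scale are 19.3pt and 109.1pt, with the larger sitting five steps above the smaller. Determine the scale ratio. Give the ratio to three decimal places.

r⁵ = 109.1 / 19.3, so r = (109.1/19.3)^(1/5).
r = 5.6528^(1/5) ≈ 1.4140

1.414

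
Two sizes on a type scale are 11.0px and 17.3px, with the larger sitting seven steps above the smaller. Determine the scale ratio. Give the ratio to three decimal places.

1.067

r⁷ = 17.3 / 11.0, so r = (17.3/11.0)^(1/7).
r = 1.5727^(1/7) ≈ 1.0668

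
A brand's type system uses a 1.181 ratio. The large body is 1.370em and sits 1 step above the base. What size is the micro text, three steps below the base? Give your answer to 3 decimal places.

1.370 ÷ 1.181⁴ = 1.370 ÷ 1.94536 ≈ 0.704

0.704em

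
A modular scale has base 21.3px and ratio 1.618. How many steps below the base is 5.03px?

1.618ⁿ = 21.3 / 5.03 = 4.2346
n = ln(4.2346) / ln(1.618) = 1.4433 / 0.4812 ≈ 3.00

3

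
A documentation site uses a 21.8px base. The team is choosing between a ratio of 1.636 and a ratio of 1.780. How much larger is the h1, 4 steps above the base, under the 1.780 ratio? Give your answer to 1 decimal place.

At 1.636: 21.8 × 1.636⁴ = 156.167px
At 1.780: 21.8 × 1.780⁴ = 218.845px
Difference: 218.845 − 156.167 = 62.678px

62.7px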